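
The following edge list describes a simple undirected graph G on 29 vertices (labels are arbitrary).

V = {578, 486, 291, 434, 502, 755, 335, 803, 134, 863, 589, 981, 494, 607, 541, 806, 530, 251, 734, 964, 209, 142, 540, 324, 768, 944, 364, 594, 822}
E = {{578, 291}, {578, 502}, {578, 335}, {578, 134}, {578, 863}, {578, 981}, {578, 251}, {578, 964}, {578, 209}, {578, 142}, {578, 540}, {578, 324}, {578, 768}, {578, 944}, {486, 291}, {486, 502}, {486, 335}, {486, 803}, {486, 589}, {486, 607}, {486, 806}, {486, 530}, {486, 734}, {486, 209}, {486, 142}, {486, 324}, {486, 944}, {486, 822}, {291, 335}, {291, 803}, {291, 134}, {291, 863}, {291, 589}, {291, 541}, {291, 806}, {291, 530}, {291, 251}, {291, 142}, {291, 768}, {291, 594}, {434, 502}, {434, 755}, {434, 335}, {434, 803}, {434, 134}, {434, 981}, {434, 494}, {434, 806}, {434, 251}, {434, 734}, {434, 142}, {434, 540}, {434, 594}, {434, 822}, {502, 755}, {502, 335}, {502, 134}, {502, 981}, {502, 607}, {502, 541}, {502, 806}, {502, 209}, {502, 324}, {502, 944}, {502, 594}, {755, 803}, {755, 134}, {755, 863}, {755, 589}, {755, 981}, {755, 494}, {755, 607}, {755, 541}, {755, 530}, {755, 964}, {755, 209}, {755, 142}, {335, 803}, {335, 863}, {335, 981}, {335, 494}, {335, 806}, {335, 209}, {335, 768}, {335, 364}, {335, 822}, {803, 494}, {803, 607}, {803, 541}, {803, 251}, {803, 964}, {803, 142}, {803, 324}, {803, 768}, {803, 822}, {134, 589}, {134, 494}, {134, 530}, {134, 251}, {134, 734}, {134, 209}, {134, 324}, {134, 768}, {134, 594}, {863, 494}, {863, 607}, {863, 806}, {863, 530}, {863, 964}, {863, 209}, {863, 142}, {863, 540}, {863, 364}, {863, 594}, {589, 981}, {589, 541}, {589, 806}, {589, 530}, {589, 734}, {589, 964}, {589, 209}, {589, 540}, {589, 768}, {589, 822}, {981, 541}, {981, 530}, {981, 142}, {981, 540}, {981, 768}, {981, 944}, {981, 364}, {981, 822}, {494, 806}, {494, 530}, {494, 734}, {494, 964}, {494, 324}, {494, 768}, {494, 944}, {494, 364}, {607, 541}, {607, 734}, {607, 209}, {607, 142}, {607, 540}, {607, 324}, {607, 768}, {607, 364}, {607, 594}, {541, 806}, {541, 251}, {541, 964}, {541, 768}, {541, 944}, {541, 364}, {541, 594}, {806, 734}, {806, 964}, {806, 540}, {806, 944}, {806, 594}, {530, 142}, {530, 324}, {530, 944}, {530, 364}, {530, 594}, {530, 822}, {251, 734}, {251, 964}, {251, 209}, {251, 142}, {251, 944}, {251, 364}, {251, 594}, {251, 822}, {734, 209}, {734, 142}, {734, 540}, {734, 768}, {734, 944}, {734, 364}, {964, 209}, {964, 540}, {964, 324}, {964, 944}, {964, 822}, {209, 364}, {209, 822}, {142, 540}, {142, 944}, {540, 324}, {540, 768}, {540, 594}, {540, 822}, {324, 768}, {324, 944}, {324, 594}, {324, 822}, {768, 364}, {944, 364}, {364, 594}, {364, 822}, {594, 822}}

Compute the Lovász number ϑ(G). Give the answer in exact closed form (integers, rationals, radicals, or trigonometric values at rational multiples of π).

sqrt(29)

N(578) = {291, 502, 335, 134, 863, 981, 251, 964, 209, 142, 540, 324, 768, 944}, |N(578)| = 14.
deg(734) = 14; N(734) = {486, 434, 134, 589, 494, 607, 806, 251, 209, 142, 540, 768, 944, 364}.
deg(541) = 14; N(541) = {291, 502, 755, 803, 589, 981, 607, 806, 251, 964, 768, 944, 364, 594}.
Vertex 434 has 14 neighbors: 502, 755, 335, 803, 134, 981, 494, 806, 251, 734, 142, 540, 594, 822.
deg(v) = 14 for all v (|V|=29); SR(29,14,6,7) — a Paley graph.
spec(A) ≈ [14.0, 2.192582, -3.192582] (distinct, 6 d.p.).
Lovász (edge-transitive): ϑ = −29·(-sqrt(29)/2 - 1/2)/((14)−(-sqrt(29)/2 - 1/2)) = sqrt(29).
ϑ(G) ≈ 5.3852.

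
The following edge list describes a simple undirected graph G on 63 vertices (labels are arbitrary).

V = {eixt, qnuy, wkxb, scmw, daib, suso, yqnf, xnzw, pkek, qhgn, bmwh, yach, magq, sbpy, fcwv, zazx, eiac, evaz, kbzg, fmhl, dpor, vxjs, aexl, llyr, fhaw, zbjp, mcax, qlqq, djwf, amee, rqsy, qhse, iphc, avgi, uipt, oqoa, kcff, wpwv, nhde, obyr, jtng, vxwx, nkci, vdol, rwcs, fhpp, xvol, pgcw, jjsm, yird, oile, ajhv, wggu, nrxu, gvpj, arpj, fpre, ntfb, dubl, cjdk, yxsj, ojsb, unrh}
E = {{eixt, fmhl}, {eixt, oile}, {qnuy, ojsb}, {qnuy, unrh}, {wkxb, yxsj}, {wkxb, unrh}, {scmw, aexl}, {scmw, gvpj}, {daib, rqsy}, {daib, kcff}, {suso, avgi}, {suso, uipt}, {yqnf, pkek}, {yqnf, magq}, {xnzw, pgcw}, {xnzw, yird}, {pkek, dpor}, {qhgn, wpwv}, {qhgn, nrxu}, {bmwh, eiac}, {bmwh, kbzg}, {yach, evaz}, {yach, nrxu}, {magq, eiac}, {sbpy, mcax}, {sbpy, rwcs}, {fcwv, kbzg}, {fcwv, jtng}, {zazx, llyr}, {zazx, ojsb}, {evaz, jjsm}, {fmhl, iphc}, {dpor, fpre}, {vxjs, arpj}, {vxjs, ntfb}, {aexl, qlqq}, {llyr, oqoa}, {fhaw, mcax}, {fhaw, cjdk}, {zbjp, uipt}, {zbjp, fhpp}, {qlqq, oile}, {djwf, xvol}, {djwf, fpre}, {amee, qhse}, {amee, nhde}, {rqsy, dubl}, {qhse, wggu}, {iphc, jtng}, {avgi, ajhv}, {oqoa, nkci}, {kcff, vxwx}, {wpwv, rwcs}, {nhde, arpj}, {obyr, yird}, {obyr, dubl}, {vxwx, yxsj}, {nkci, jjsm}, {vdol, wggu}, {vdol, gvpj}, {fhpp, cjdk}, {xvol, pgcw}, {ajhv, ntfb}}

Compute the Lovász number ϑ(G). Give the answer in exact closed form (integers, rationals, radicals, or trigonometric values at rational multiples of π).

N(dpor) = {pkek, fpre}, |N(dpor)| = 2.
Vertex arpj has 2 neighbors: vxjs, nhde.
deg(sbpy) = 2; N(sbpy) = {mcax, rwcs}.
Vertex scmw has 2 neighbors: aexl, gvpj.
Every vertex has degree 2 (N=63); a single 63-cycle (edge-transitive).
A has 32 distinct eigenvalues ≈ [2.0, 1.99, 1.96, 1.911, 1.843, 1.756, 1.652, 1.532, 1.396, 1.247, 1.085, 0.912, 0.731, 0.542, 0.347, 0.149, -0.05, -0.249, -0.445, -0.637, -0.823, -1.0, -1.167, -1.323, -1.466, -1.594, -1.707, -1.802, -1.879, -1.938, -1.978, -1.998].
Lovász (edge-transitive): ϑ = −63·(-2*cos(pi/63))/((2)−(-2*cos(pi/63))) = 63*cos(pi/63)/(cos(pi/63) + 1).
ϑ(G) ≈ 31.4804.
Check 31 ≤ 63*cos(pi/63)/(cos(pi/63) + 1) ≤ 32: both strict.

63*cos(pi/63)/(cos(pi/63) + 1)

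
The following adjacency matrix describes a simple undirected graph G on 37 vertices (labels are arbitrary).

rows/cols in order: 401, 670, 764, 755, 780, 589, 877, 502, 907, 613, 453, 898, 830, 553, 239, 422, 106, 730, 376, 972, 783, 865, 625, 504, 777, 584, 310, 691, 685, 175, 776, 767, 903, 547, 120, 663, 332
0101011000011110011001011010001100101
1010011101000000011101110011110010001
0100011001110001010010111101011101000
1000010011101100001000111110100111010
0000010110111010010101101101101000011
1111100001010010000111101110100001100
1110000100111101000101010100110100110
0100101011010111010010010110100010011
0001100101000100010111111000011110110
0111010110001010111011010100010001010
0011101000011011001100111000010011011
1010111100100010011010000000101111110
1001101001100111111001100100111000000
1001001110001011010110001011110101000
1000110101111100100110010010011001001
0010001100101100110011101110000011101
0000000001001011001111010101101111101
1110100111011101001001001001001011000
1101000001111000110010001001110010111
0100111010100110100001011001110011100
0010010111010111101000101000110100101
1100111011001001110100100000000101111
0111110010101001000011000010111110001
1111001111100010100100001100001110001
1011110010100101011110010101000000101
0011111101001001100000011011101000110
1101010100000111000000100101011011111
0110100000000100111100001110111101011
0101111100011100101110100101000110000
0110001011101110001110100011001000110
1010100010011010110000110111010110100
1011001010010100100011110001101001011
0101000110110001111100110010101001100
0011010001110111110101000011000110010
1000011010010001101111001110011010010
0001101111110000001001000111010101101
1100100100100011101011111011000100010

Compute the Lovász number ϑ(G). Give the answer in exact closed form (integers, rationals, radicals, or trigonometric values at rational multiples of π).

sqrt(37)

N(106) = {613, 830, 239, 422, 376, 972, 783, 865, 504, 584, 691, 685, 776, 767, 903, 547, 120, 332}, |N(106)| = 18.
N(553) = {401, 755, 877, 502, 907, 830, 239, 422, 730, 972, 783, 777, 310, 691, 685, 175, 767, 547}, |N(553)| = 18.
N(767) = {401, 764, 755, 877, 907, 898, 553, 106, 783, 865, 625, 504, 691, 685, 776, 547, 663, 332}, |N(767)| = 18.
N(972) = {670, 780, 589, 877, 907, 453, 553, 239, 106, 865, 504, 777, 691, 685, 175, 903, 547, 120}, |N(972)| = 18.
18-regular, N=37; Paley(37): SR with (k,λ,μ)=(18,8,9).
The 3 distinct eigenvalues: [18.0, 2.541381, -3.541381].
ϑ = −N·λ_min/(λ_max−λ_min) = −37·(-sqrt(37)/2 - 1/2)/(18−(-sqrt(37)/2 - 1/2)) = sqrt(37).
≈ 6.0827625 (to 7 d.p.).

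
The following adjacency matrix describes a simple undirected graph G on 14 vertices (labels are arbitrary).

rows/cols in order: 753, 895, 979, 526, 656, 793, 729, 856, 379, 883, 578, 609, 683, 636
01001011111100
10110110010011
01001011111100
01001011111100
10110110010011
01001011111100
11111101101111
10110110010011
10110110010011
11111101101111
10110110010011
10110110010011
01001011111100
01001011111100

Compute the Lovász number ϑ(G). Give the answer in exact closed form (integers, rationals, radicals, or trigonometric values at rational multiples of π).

6

N(636) = {895, 656, 729, 856, 379, 883, 578, 609}, |N(636)| = 8.
N(753) = {895, 656, 729, 856, 379, 883, 578, 609}, |N(753)| = 8.
Vertex 578 has 8 neighbors: 753, 979, 526, 793, 729, 883, 683, 636.
deg(793) = 8; N(793) = {895, 656, 729, 856, 379, 883, 578, 609}.
Complete multipartite on [6, 6, 2]: sandwich collapses at ϑ=6.
ϑ(G) ≈ 6.00000000.
6 ≤ 6 ≤ 6: collapsed.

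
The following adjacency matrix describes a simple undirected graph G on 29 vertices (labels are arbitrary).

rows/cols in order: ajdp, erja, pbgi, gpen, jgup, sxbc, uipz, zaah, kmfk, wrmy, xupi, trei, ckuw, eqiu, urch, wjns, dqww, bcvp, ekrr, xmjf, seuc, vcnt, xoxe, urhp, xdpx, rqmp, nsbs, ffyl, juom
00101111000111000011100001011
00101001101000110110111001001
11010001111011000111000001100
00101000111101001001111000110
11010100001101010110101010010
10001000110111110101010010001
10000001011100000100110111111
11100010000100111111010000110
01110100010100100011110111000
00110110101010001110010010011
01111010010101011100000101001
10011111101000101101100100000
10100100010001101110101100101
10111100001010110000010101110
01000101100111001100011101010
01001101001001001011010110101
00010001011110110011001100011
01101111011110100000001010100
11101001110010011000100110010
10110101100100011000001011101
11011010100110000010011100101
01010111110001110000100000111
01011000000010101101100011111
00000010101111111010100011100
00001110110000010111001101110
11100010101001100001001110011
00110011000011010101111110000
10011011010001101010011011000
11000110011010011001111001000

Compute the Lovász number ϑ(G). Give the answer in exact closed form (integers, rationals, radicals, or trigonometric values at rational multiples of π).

N(pbgi) = {ajdp, erja, gpen, zaah, kmfk, wrmy, xupi, ckuw, eqiu, bcvp, ekrr, xmjf, rqmp, nsbs}, |N(pbgi)| = 14.
Vertex xoxe has 14 neighbors: erja, gpen, jgup, ckuw, urch, dqww, bcvp, xmjf, seuc, xdpx, rqmp, nsbs, ffyl, juom.
deg(dqww) = 14; N(dqww) = {gpen, zaah, wrmy, xupi, trei, ckuw, urch, wjns, ekrr, xmjf, xoxe, urhp, ffyl, juom}.
deg(vcnt) = 14; N(vcnt) = {erja, gpen, sxbc, uipz, zaah, kmfk, wrmy, eqiu, urch, wjns, seuc, nsbs, ffyl, juom}.
29-vertex 14-regular graph: SR(29,14,6,7) — a Paley graph.
Distinct eigenvalues (to 3 d.p.): [14.0, 2.193, -3.193].
Lovász: ϑ = −29(-sqrt(29)/2 - 1/2)/(14+-(-sqrt(29)/2 - 1/2)) = sqrt(29).
= 5.385165… (decimal).

sqrt(29)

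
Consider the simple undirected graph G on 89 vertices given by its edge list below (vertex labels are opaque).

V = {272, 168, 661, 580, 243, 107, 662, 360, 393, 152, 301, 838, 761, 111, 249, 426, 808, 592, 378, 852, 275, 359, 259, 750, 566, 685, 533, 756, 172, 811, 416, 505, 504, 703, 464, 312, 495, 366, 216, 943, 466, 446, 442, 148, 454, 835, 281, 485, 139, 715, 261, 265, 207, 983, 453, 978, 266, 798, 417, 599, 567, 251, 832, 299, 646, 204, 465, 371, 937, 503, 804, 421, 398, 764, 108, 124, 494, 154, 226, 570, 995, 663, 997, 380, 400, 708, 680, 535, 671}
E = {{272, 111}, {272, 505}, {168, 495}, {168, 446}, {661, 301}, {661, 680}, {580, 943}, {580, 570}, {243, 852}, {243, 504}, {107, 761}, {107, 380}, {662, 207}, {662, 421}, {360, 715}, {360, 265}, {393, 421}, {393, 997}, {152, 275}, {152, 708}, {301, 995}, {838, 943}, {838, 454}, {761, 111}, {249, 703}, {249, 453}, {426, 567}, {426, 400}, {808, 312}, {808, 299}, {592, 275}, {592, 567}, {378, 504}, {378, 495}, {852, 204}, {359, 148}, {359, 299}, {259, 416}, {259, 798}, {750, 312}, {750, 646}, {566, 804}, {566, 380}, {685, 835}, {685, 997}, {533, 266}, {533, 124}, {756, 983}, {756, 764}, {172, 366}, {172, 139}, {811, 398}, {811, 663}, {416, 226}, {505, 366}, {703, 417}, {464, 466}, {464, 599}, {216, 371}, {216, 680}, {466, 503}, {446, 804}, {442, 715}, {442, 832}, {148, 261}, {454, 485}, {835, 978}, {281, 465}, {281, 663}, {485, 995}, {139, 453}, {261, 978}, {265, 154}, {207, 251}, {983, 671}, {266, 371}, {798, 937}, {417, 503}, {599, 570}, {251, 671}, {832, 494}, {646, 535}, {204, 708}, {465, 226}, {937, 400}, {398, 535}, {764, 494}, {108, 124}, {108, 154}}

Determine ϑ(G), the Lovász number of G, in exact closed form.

89*cos(pi/89)/(cos(pi/89) + 1)

Vertex 243 has 2 neighbors: 852, 504.
Vertex 446 has 2 neighbors: 168, 804.
N(756) = {983, 764}, |N(756)| = 2.
deg(485) = 2; N(485) = {454, 995}.
deg(v) = 2 for all v (|V|=89); connected 2-regular on 89 ⇒ C_{89}.
The 45 distinct eigenvalues: [2.0, 1.99502, 1.9801, 1.95531, 1.92078, 1.87669, 1.82324, 1.76071, 1.68941, 1.60969, 1.52196, 1.42664, 1.32421, 1.21519, 1.10011, 0.97955, 0.85411, 0.72442, 0.59112, 0.45487, 0.31635, 0.17626, 0.0353, -0.10585, -0.24646, -0.38585, -0.52332, -0.65818, -0.78976, -0.9174, -1.04048, -1.15837, -1.27049, -1.37628, -1.47522, -1.5668, -1.65058, -1.72614, -1.79309, -1.85112, -1.89992, -1.93926, -1.96893, -1.9888, -1.99875].
Lovász (edge-transitive): ϑ = −89·(-2*cos(pi/89))/((2)−(-2*cos(pi/89))) = 89*cos(pi/89)/(cos(pi/89) + 1).
Numerically 44.4861353.
α=44, χ(Ḡ)=45; ϑ=89*cos(pi/89)/(cos(pi/89) + 1) lies between (both strict).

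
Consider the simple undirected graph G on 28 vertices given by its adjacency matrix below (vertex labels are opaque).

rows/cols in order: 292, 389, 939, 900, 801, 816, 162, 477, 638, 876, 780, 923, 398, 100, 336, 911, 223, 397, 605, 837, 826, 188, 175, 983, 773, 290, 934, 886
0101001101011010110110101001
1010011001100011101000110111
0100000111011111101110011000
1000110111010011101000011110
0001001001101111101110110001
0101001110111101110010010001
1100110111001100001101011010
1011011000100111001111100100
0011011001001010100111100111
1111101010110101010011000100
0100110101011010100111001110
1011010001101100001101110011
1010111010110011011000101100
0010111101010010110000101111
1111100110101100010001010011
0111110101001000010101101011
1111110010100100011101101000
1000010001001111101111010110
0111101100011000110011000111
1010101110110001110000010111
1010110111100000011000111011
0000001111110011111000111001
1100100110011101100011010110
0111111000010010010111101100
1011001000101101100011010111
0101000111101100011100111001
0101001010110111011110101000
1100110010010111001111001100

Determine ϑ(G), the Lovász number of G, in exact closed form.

N(477) = {292, 939, 900, 816, 162, 780, 100, 336, 911, 605, 837, 826, 188, 175, 290}, |N(477)| = 15.
deg(837) = 15; N(837) = {292, 939, 801, 162, 477, 638, 780, 923, 911, 223, 397, 983, 290, 934, 886}.
N(290) = {389, 900, 477, 638, 876, 780, 398, 100, 397, 605, 837, 175, 983, 773, 886}, |N(290)| = 15.
deg(876) = 15; N(876) = {292, 389, 939, 900, 801, 162, 638, 780, 923, 100, 911, 397, 826, 188, 290}.
Every vertex has degree 15 (N=28); this is K(8,2), the Kneser graph.
spec(A) ≈ [15.0, 1.0, -5.0] (distinct, 5 d.p.).
Lovász: ϑ = −28(-5)/(15+-1*(-5)) = 7.
≈ 7.0000000 (to 7 d.p.).

7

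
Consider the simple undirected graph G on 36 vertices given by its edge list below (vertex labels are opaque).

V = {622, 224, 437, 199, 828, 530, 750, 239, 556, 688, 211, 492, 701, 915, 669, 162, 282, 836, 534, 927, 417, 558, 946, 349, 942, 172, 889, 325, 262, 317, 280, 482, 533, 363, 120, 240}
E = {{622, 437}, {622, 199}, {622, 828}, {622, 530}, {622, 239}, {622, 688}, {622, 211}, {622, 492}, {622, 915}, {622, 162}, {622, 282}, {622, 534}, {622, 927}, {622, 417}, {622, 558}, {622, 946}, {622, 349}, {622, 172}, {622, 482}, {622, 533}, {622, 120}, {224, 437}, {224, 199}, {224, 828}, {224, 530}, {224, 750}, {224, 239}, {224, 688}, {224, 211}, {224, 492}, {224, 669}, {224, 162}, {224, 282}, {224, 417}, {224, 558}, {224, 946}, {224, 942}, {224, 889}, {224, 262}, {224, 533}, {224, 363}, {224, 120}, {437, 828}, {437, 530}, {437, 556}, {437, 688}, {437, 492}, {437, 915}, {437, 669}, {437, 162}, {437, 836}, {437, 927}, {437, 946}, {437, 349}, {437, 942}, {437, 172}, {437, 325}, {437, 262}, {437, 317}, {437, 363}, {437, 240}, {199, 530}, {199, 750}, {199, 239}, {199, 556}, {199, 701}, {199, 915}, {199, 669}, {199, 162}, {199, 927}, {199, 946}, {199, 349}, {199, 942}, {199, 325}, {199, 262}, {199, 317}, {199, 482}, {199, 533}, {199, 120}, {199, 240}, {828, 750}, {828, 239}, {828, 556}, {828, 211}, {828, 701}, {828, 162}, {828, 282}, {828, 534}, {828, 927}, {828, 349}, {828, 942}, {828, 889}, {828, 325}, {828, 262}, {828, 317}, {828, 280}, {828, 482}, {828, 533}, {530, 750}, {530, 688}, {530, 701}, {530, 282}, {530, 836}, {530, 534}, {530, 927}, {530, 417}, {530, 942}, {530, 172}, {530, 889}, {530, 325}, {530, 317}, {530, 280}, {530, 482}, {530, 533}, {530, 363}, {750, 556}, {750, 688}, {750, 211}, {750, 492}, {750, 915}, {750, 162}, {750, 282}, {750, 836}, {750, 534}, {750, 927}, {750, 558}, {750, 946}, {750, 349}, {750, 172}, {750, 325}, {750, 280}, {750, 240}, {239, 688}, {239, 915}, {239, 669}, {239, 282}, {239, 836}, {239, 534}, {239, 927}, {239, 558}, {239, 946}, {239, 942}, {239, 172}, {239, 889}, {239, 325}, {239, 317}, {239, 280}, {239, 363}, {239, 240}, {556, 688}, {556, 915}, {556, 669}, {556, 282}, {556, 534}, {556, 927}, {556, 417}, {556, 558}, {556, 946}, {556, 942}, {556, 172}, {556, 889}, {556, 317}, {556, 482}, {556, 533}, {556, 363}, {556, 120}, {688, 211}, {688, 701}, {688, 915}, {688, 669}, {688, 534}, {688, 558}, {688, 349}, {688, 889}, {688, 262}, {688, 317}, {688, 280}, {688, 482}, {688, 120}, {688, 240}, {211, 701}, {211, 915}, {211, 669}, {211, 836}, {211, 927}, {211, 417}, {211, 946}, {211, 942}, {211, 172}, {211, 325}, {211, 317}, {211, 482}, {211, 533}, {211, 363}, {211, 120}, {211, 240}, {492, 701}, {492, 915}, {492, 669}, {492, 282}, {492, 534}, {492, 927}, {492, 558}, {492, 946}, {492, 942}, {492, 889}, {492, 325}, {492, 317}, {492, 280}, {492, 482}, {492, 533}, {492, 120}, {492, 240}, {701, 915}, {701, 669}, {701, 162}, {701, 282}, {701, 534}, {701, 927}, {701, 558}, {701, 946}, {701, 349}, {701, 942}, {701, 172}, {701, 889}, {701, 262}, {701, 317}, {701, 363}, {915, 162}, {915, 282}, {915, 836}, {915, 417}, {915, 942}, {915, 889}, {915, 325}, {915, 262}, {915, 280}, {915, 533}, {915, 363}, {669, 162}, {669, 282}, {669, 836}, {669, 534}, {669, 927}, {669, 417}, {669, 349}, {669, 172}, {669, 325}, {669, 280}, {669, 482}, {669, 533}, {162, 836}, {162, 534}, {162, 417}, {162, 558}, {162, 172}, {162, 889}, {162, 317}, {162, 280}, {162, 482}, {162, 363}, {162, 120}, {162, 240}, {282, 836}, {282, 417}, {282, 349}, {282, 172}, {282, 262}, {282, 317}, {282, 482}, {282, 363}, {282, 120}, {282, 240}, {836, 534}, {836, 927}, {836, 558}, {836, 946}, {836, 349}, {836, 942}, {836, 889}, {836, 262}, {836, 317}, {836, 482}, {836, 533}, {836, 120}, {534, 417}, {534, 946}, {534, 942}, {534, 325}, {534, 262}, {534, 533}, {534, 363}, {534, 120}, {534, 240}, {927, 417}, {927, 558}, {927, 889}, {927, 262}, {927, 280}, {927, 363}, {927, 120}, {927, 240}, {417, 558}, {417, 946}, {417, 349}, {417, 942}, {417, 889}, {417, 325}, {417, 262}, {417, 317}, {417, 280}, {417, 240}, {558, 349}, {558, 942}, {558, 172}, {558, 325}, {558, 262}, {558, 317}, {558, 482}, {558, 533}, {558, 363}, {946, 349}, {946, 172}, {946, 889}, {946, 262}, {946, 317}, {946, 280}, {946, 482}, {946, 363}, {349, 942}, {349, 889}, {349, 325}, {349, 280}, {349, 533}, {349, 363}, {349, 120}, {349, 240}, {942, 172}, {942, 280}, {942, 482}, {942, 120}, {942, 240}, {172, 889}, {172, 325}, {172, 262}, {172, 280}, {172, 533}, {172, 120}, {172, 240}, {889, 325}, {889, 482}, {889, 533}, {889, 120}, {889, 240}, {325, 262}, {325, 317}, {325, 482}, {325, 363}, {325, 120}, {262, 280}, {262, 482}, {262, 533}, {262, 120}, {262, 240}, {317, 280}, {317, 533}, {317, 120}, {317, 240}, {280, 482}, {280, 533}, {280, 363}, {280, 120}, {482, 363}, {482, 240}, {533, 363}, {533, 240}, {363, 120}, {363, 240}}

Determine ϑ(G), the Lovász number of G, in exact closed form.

N(280) = {828, 530, 750, 239, 688, 492, 915, 669, 162, 927, 417, 946, 349, 942, 172, 262, 317, 482, 533, 363, 120}, |N(280)| = 21.
N(363) = {224, 437, 530, 239, 556, 211, 701, 915, 162, 282, 534, 927, 558, 946, 349, 325, 280, 482, 533, 120, 240}, |N(363)| = 21.
deg(224) = 21; N(224) = {437, 199, 828, 530, 750, 239, 688, 211, 492, 669, 162, 282, 417, 558, 946, 942, 889, 262, 533, 363, 120}.
N(482) = {622, 199, 828, 530, 556, 688, 211, 492, 669, 162, 282, 836, 558, 946, 942, 889, 325, 262, 280, 363, 240}, |N(482)| = 21.
Every vertex has degree 21 (N=36); Kneser-type, 2-subsets of [9].
A has 3 distinct eigenvalues ≈ [21.0, 1.0, -6.0].
−36·(-6) / ((21)−(-6)) = 8 = ϑ(G).
ϑ(G) ≈ 8.000000.

8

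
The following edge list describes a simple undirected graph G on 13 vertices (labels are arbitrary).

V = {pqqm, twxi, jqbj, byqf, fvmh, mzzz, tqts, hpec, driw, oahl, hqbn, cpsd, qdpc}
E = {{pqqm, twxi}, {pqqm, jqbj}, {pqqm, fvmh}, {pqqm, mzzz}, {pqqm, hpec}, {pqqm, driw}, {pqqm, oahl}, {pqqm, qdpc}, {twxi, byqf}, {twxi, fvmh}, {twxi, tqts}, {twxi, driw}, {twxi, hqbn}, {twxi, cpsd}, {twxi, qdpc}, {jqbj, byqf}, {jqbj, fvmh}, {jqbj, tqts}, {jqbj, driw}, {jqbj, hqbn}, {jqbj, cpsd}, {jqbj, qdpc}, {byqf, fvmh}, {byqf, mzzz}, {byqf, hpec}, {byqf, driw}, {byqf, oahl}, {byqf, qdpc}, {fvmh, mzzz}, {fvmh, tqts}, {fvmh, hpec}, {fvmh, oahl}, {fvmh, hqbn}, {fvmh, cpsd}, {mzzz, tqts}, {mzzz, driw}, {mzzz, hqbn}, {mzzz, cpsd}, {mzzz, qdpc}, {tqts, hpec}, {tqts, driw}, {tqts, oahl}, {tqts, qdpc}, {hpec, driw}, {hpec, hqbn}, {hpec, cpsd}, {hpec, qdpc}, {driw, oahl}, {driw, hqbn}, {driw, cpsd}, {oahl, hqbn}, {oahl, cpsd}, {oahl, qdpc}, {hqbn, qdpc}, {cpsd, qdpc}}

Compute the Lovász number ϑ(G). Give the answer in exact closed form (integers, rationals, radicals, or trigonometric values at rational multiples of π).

Vertex oahl has 8 neighbors: pqqm, byqf, fvmh, tqts, driw, hqbn, cpsd, qdpc.
deg(mzzz) = 8; N(mzzz) = {pqqm, byqf, fvmh, tqts, driw, hqbn, cpsd, qdpc}.
deg(hpec) = 8; N(hpec) = {pqqm, byqf, fvmh, tqts, driw, hqbn, cpsd, qdpc}.
N(fvmh) = {pqqm, twxi, jqbj, byqf, mzzz, tqts, hpec, oahl, hqbn, cpsd}, |N(fvmh)| = 10.
Complete multipartite on [5, 5, 3]: sandwich collapses at ϑ=5.
= 5.000000… (decimal).
α=5, χ(Ḡ)=5; ϑ=5 lies between (collapsed).

5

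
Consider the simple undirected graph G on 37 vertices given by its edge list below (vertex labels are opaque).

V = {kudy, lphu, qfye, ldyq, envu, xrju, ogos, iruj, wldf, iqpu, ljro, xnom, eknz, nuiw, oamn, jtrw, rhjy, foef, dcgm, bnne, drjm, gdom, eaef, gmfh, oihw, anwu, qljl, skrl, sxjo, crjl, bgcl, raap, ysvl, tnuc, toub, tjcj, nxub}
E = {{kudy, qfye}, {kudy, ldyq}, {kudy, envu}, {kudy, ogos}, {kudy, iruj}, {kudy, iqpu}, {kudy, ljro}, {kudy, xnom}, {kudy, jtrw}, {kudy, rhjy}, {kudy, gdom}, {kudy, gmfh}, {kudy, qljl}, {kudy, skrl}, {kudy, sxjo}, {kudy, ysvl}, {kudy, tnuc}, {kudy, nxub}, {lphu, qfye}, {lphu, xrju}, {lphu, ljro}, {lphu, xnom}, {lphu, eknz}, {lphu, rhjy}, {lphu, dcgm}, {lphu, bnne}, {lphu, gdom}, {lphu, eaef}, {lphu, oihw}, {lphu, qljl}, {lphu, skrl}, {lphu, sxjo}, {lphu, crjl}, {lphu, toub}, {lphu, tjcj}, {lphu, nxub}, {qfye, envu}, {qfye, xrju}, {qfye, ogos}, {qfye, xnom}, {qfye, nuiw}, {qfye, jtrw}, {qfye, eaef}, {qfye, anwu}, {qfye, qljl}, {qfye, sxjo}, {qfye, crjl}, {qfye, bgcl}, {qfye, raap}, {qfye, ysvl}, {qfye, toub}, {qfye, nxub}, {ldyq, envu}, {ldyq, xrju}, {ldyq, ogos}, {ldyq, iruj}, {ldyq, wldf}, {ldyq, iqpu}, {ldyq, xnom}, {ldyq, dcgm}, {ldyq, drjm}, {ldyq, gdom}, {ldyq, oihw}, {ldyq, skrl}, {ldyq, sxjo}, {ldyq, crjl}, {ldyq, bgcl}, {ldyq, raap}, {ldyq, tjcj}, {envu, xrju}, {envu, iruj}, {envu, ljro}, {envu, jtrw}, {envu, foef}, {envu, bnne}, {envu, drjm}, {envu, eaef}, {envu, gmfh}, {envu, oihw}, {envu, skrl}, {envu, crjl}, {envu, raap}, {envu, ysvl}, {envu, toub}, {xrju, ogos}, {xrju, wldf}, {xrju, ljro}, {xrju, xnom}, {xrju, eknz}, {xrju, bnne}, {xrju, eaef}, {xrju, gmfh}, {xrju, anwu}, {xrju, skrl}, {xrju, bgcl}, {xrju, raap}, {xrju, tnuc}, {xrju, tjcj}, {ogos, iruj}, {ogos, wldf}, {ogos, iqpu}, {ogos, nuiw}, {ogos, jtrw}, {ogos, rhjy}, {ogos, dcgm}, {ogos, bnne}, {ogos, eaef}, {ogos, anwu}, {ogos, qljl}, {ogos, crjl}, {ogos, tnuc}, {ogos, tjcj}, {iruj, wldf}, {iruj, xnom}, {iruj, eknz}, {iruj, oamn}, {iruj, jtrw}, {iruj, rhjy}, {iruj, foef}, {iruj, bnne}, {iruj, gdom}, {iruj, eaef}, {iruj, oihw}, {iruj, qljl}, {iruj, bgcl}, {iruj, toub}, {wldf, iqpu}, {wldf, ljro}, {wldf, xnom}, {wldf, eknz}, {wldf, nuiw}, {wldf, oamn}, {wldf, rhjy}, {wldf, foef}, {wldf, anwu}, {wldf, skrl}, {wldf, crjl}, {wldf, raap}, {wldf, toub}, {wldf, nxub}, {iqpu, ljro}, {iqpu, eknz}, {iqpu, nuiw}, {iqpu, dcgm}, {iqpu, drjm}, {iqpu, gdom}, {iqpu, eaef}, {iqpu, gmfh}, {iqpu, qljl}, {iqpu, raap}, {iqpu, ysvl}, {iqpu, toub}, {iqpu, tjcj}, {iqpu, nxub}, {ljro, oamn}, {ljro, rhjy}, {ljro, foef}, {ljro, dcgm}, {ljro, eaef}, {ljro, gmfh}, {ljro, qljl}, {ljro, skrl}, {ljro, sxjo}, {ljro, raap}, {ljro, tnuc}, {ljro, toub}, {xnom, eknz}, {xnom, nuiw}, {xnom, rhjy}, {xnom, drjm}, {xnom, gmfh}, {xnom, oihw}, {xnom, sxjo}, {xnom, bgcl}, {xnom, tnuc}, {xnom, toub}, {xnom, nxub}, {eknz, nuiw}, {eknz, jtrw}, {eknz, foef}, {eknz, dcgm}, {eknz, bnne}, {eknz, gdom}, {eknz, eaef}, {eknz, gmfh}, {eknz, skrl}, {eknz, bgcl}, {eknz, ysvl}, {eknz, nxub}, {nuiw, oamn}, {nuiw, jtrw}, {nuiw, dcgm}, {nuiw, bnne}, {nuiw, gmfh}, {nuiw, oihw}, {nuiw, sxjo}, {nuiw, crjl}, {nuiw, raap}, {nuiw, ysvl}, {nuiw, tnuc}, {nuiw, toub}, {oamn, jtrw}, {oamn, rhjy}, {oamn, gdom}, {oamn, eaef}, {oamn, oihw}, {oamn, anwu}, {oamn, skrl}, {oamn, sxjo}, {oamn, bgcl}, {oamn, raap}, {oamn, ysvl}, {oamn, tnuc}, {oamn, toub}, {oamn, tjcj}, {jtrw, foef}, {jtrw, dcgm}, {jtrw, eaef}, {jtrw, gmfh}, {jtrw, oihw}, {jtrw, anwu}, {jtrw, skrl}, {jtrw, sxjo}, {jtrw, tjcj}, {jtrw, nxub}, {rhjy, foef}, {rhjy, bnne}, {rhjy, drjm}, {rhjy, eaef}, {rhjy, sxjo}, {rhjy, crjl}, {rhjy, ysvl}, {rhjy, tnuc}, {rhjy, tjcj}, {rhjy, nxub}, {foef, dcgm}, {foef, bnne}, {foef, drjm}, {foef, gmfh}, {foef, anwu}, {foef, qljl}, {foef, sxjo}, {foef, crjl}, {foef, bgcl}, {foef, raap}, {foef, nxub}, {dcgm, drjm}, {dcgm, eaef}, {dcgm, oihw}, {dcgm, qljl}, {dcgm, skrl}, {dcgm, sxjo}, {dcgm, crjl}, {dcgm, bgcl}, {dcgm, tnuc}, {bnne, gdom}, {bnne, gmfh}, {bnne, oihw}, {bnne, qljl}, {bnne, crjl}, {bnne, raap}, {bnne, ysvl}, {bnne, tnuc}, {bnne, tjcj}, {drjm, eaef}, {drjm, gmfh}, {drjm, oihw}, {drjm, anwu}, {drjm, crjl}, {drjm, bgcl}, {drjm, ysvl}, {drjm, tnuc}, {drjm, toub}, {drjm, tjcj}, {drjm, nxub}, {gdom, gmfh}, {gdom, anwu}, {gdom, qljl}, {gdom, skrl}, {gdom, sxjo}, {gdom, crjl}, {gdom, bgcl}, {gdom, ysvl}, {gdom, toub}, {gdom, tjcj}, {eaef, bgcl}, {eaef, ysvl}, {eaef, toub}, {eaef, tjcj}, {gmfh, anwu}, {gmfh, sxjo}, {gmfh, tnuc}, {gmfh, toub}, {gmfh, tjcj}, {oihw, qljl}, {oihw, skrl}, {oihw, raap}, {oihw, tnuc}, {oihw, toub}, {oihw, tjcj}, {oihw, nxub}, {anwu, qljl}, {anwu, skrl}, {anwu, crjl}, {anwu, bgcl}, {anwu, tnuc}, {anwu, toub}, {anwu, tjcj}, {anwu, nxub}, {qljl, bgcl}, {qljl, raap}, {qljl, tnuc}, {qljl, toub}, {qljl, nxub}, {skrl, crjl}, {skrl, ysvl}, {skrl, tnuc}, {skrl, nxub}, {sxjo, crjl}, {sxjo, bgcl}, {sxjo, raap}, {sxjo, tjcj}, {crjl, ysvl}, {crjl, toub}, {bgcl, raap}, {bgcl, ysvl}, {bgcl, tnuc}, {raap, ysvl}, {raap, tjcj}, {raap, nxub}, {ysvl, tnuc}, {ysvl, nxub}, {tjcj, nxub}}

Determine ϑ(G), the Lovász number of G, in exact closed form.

deg(rhjy) = 18; N(rhjy) = {kudy, lphu, ogos, iruj, wldf, ljro, xnom, oamn, foef, bnne, drjm, eaef, sxjo, crjl, ysvl, tnuc, tjcj, nxub}.
deg(iruj) = 18; N(iruj) = {kudy, ldyq, envu, ogos, wldf, xnom, eknz, oamn, jtrw, rhjy, foef, bnne, gdom, eaef, oihw, qljl, bgcl, toub}.
Vertex gdom has 18 neighbors: kudy, lphu, ldyq, iruj, iqpu, eknz, oamn, bnne, gmfh, anwu, qljl, skrl, sxjo, crjl, bgcl, ysvl, toub, tjcj.
deg(ldyq) = 18; N(ldyq) = {kudy, envu, xrju, ogos, iruj, wldf, iqpu, xnom, dcgm, drjm, gdom, oihw, skrl, sxjo, crjl, bgcl, raap, tjcj}.
deg(v) = 18 for all v (|V|=37); SR(37,18,8,9) — a Paley graph.
spec(A) ≈ [18.0, 2.541381, -3.541381] (distinct, 6 d.p.).
With N=37: ϑ(G) = 37·(-(-sqrt(37)/2 - 1/2))/(18−(-sqrt(37)/2 - 1/2)) = sqrt(37).
= 6.082762530… (decimal).

sqrt(37)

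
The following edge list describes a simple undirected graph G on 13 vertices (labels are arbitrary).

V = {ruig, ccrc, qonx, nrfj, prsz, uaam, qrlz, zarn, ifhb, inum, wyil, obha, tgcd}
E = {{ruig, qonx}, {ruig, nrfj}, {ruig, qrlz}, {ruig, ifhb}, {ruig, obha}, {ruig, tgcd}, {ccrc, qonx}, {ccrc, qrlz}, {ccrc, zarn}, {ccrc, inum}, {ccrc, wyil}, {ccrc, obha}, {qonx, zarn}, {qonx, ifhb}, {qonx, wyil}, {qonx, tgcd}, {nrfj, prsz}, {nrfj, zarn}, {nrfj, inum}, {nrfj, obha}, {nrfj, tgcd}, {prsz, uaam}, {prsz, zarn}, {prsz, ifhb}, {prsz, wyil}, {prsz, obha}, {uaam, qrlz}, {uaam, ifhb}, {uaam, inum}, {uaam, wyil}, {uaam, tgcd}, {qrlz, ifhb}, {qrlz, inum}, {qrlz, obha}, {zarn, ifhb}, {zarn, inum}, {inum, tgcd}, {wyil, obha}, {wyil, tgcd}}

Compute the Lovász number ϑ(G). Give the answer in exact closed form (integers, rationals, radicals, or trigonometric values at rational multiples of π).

sqrt(13)

Vertex nrfj has 6 neighbors: ruig, prsz, zarn, inum, obha, tgcd.
Vertex wyil has 6 neighbors: ccrc, qonx, prsz, uaam, obha, tgcd.
deg(inum) = 6; N(inum) = {ccrc, nrfj, uaam, qrlz, zarn, tgcd}.
Vertex ccrc has 6 neighbors: qonx, qrlz, zarn, inum, wyil, obha.
6-regular, N=13; strongly regular (13,6,2,3).
spec(A) ≈ [6.0, 1.302776, -2.302776] (distinct, 6 d.p.).
−13·(-sqrt(13)/2 - 1/2) / ((6)−(-sqrt(13)/2 - 1/2)) = sqrt(13) = ϑ(G).
Numerically 3.6056.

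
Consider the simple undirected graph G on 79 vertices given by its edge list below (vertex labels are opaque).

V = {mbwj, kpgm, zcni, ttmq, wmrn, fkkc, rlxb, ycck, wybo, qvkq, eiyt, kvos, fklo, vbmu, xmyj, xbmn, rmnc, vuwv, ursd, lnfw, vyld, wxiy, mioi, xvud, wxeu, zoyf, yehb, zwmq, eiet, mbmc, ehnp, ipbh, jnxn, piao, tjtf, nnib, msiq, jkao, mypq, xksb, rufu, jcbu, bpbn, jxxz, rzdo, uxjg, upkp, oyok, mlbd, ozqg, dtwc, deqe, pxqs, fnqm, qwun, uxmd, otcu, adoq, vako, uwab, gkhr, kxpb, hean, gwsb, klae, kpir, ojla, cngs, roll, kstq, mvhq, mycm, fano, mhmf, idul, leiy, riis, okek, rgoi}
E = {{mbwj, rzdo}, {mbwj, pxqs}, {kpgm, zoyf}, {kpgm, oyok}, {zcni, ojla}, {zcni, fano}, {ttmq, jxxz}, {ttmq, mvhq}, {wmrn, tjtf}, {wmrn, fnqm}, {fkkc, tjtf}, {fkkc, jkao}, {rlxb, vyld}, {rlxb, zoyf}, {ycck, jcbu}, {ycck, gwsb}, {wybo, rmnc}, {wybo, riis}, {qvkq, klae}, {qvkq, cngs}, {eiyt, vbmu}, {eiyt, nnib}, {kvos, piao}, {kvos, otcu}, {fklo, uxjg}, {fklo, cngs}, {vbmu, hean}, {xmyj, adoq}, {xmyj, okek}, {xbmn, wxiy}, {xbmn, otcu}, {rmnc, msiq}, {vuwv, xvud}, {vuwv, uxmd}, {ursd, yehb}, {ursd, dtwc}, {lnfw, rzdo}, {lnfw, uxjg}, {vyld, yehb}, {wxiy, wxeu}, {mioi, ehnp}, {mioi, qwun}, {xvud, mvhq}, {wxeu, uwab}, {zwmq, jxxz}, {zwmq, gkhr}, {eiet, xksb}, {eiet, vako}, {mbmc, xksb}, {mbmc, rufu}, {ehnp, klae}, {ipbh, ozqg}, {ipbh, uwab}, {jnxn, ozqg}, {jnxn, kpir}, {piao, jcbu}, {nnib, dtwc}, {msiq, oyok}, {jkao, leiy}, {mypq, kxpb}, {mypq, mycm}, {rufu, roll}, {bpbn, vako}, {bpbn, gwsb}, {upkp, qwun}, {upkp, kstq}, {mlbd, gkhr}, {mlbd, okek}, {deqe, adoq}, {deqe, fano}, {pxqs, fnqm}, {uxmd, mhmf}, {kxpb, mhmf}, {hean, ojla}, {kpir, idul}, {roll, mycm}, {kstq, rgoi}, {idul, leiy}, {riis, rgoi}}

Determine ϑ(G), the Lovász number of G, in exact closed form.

79*cos(pi/79)/(cos(pi/79) + 1)

Vertex nnib has 2 neighbors: eiyt, dtwc.
deg(xbmn) = 2; N(xbmn) = {wxiy, otcu}.
deg(gkhr) = 2; N(gkhr) = {zwmq, mlbd}.
Vertex roll has 2 neighbors: rufu, mycm.
deg(v) = 2 for all v (|V|=79); connected 2-regular on 79 ⇒ C_{79}.
The 40 distinct eigenvalues: [2.0, 1.99368, 1.97475, 1.94334, 1.89964, 1.84393, 1.77657, 1.69797, 1.60863, 1.50913, 1.40008, 1.28219, 1.15618, 1.02287, 0.88309, 0.73773, 0.5877, 0.43396, 0.27747, 0.11923, -0.03976, -0.19851, -0.356, -0.51123, -0.66324, -0.81105, -0.95374, -1.09039, -1.22015, -1.3422, -1.45576, -1.56011, -1.65461, -1.73864, -1.81168, -1.87327, -1.92301, -1.96059, -1.98578, -1.99842].
ϑ = −N·λ_min/(λ_max−λ_min) = −79·(-2*cos(pi/79))/(2−(-2*cos(pi/79))) = 79*cos(pi/79)/(cos(pi/79) + 1).
≈ 39.48437942 (to 8 d.p.).
Sandwich: α(G)=39 ≤ ϑ(G)=79*cos(pi/79)/(cos(pi/79) + 1) ≤ χ(Ḡ)=40 (both strict).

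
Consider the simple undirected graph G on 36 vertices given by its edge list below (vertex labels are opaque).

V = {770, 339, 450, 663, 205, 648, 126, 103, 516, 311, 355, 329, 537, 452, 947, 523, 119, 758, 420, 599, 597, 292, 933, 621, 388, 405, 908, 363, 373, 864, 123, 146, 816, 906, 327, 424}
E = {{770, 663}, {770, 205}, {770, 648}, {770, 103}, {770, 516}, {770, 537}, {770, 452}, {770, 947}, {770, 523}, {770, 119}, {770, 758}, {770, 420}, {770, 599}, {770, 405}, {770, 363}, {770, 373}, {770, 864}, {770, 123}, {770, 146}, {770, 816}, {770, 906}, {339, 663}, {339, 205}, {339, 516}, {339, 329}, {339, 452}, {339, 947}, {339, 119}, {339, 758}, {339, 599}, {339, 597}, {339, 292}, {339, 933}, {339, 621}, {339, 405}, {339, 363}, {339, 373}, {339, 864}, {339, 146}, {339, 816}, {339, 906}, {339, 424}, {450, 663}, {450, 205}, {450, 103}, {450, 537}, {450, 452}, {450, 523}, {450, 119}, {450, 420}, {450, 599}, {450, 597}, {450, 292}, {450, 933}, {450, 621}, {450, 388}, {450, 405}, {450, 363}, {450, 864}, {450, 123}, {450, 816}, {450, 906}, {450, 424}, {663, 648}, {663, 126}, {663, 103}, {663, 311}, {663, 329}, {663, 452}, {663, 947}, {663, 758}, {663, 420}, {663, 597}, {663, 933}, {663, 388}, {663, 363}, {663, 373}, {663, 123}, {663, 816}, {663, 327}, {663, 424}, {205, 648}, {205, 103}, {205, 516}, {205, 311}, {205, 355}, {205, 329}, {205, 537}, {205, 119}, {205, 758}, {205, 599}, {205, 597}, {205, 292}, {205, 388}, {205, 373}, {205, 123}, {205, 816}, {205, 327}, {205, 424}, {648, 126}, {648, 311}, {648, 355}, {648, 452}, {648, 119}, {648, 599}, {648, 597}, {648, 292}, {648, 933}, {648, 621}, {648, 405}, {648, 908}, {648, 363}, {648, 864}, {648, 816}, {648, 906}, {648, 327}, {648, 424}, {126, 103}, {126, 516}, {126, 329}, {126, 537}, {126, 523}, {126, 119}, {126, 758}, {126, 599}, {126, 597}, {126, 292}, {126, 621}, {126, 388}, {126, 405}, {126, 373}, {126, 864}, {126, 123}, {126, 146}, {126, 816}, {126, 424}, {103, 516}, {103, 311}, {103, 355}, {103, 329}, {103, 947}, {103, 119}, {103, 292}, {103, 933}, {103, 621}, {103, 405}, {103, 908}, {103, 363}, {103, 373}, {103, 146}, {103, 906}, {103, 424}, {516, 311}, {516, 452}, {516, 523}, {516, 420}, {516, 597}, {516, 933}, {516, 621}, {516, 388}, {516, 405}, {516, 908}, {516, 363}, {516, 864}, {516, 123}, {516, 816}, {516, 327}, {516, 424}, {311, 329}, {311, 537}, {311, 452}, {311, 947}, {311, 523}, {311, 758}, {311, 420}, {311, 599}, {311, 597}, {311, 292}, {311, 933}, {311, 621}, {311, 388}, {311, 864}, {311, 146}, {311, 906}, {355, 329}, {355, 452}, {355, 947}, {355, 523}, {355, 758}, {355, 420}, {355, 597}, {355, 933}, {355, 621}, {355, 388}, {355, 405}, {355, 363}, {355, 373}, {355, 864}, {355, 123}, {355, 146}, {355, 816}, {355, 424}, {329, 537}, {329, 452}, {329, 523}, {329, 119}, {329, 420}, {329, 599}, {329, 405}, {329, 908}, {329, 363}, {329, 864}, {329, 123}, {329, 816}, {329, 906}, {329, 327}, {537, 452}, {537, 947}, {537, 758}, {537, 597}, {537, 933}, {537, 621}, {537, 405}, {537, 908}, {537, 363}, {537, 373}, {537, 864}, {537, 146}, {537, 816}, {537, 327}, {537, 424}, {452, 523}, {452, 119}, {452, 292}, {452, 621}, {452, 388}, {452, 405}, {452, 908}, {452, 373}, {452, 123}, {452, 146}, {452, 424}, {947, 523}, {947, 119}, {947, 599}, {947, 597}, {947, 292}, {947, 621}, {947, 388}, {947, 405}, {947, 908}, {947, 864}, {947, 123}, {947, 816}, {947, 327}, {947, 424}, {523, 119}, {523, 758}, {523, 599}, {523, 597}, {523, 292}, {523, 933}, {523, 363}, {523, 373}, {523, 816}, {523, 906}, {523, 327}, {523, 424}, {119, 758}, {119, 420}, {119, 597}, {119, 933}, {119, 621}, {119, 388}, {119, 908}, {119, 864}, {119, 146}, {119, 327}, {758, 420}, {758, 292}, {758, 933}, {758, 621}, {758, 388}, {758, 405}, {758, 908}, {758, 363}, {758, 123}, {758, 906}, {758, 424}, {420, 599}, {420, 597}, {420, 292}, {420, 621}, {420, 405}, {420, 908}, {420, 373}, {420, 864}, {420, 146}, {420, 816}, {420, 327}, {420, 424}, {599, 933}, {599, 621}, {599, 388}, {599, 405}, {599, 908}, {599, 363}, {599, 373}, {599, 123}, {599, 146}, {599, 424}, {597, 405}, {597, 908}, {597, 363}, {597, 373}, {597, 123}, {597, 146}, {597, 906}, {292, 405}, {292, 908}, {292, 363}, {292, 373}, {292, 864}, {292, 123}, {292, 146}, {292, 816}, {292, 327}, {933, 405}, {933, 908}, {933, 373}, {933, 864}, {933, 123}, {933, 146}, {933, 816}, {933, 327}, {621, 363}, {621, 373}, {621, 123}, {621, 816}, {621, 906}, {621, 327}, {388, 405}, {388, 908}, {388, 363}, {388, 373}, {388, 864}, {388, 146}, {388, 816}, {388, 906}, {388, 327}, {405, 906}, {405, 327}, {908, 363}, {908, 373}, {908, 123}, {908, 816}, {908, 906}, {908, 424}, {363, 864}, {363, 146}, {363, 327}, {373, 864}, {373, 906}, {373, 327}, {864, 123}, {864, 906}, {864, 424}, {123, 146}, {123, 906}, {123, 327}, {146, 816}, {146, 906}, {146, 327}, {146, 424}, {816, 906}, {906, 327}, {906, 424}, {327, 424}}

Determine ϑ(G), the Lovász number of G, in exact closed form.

N(329) = {339, 663, 205, 126, 103, 311, 355, 537, 452, 523, 119, 420, 599, 405, 908, 363, 864, 123, 816, 906, 327}, |N(329)| = 21.
Vertex 621 has 21 neighbors: 339, 450, 648, 126, 103, 516, 311, 355, 537, 452, 947, 119, 758, 420, 599, 363, 373, 123, 816, 906, 327.
Vertex 339 has 21 neighbors: 663, 205, 516, 329, 452, 947, 119, 758, 599, 597, 292, 933, 621, 405, 363, 373, 864, 146, 816, 906, 424.
N(327) = {663, 205, 648, 516, 329, 537, 947, 523, 119, 420, 292, 933, 621, 388, 405, 363, 373, 123, 146, 906, 424}, |N(327)| = 21.
Regular of degree 21 on 36 vertices: Kneser K(9,2) on C(9,2)=36 vertices.
Distinct eigenvalues (to 3 d.p.): [21.0, 1.0, -6.0].
−36·(-6) / ((21)−(-6)) = 8 = ϑ(G).
Numerically 8.0000000.

8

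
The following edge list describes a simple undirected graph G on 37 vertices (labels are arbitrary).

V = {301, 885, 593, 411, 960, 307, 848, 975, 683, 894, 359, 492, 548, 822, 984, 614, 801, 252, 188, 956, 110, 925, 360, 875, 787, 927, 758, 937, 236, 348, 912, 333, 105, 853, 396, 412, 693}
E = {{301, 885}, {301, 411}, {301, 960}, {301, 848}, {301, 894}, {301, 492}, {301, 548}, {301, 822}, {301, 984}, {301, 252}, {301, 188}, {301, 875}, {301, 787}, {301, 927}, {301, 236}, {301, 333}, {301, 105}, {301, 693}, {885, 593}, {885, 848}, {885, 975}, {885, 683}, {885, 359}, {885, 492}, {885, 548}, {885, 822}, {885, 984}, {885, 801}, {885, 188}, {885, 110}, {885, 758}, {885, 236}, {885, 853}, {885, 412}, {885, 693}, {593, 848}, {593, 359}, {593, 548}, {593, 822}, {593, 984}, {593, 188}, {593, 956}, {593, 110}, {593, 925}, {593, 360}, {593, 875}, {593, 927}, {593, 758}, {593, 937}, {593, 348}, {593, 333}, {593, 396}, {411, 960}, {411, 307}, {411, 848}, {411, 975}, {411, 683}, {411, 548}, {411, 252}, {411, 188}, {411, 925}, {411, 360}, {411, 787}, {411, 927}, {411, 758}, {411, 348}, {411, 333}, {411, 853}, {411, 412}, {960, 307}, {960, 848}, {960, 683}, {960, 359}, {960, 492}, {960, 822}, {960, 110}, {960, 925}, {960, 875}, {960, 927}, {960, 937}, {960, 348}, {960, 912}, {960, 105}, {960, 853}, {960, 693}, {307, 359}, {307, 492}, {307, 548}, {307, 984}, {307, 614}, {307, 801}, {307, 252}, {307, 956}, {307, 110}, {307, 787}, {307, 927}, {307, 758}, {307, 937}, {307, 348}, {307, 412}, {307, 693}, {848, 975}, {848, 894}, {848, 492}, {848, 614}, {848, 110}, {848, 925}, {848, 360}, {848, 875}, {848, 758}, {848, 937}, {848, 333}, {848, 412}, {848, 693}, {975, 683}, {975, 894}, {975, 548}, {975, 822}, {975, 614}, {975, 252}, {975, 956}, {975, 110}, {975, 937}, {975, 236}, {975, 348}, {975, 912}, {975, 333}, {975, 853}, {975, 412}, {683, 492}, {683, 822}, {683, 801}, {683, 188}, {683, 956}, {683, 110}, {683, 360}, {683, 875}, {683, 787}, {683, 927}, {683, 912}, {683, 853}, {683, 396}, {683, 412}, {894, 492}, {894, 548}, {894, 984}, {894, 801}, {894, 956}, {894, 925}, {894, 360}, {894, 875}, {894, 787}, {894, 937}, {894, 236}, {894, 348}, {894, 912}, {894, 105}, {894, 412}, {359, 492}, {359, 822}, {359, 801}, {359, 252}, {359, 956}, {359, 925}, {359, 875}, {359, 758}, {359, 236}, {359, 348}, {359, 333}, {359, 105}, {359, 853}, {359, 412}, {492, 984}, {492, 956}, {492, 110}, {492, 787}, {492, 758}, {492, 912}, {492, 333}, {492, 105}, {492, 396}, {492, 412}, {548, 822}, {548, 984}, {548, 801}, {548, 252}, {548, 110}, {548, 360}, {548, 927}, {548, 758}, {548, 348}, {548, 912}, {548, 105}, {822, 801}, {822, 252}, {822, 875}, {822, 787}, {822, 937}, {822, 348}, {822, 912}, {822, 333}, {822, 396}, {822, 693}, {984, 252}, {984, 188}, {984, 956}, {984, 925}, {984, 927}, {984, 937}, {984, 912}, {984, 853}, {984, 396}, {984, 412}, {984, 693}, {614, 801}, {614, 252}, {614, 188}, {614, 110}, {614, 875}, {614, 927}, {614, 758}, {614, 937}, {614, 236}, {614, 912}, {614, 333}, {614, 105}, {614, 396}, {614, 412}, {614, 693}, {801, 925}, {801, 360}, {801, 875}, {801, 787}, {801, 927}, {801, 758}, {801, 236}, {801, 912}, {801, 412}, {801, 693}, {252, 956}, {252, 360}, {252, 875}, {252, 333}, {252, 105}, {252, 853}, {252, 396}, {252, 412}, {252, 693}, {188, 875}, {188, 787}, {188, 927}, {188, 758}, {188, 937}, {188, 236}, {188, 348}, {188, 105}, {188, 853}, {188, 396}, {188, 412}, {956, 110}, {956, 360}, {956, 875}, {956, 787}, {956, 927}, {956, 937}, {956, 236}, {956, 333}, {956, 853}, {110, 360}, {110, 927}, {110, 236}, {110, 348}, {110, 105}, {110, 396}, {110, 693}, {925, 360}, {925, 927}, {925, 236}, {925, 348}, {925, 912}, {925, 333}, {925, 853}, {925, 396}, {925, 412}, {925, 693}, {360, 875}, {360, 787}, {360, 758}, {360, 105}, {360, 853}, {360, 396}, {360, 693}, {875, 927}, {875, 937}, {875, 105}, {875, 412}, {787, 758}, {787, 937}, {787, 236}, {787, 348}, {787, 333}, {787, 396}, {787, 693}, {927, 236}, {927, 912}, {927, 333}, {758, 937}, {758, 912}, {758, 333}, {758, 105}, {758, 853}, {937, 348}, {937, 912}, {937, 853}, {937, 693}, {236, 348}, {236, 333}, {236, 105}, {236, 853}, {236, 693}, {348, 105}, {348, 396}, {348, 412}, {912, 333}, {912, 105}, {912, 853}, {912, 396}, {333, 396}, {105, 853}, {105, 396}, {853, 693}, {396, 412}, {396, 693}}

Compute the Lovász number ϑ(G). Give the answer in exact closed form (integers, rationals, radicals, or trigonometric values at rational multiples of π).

sqrt(37)

Vertex 411 has 18 neighbors: 301, 960, 307, 848, 975, 683, 548, 252, 188, 925, 360, 787, 927, 758, 348, 333, 853, 412.
Vertex 333 has 18 neighbors: 301, 593, 411, 848, 975, 359, 492, 822, 614, 252, 956, 925, 787, 927, 758, 236, 912, 396.
Vertex 960 has 18 neighbors: 301, 411, 307, 848, 683, 359, 492, 822, 110, 925, 875, 927, 937, 348, 912, 105, 853, 693.
N(614) = {307, 848, 975, 801, 252, 188, 110, 875, 927, 758, 937, 236, 912, 333, 105, 396, 412, 693}, |N(614)| = 18.
37-vertex 18-regular graph: Paley(37): SR with (k,λ,μ)=(18,8,9).
A has 3 distinct eigenvalues ≈ [18.0, 2.54138, -3.54138].
Lovász: ϑ = −37(-sqrt(37)/2 - 1/2)/(18+-(-sqrt(37)/2 - 1/2)) = sqrt(37).
Numerically 6.082762530.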